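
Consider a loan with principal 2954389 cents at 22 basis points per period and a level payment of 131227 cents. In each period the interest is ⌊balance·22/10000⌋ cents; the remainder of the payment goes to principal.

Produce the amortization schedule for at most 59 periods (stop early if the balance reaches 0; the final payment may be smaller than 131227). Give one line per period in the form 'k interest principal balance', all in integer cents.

1. interest=⌊2954389·22/10000⌋=6499; principal=131227-6499=124728; balance=2954389-124728=2829661
2. interest=⌊2829661·22/10000⌋=6225; principal=131227-6225=125002; balance=2829661-125002=2704659
3. interest=⌊2704659·22/10000⌋=5950; principal=131227-5950=125277; balance=2704659-125277=2579382
4. interest=⌊2579382·22/10000⌋=5674; principal=131227-5674=125553; balance=2579382-125553=2453829
5. interest=⌊2453829·22/10000⌋=5398; principal=131227-5398=125829; balance=2453829-125829=2328000
6. interest=⌊2328000·22/10000⌋=5121; principal=131227-5121=126106; balance=2328000-126106=2201894
7. interest=⌊2201894·22/10000⌋=4844; principal=131227-4844=126383; balance=2201894-126383=2075511
8. interest=⌊2075511·22/10000⌋=4566; principal=131227-4566=126661; balance=2075511-126661=1948850
9. interest=⌊1948850·22/10000⌋=4287; principal=131227-4287=126940; balance=1948850-126940=1821910
10. interest=⌊1821910·22/10000⌋=4008; principal=131227-4008=127219; balance=1821910-127219=1694691
11. interest=⌊1694691·22/10000⌋=3728; principal=131227-3728=127499; balance=1694691-127499=1567192
12. interest=⌊1567192·22/10000⌋=3447; principal=131227-3447=127780; balance=1567192-127780=1439412
13. interest=⌊1439412·22/10000⌋=3166; principal=131227-3166=128061; balance=1439412-128061=1311351
14. interest=⌊1311351·22/10000⌋=2884; principal=131227-2884=128343; balance=1311351-128343=1183008
15. interest=⌊1183008·22/10000⌋=2602; principal=131227-2602=128625; balance=1183008-128625=1054383
16. interest=⌊1054383·22/10000⌋=2319; principal=131227-2319=128908; balance=1054383-128908=925475
17. interest=⌊925475·22/10000⌋=2036; principal=131227-2036=129191; balance=925475-129191=796284
18. interest=⌊796284·22/10000⌋=1751; principal=131227-1751=129476; balance=796284-129476=666808
19. interest=⌊666808·22/10000⌋=1466; principal=131227-1466=129761; balance=666808-129761=537047
20. interest=⌊537047·22/10000⌋=1181; principal=131227-1181=130046; balance=537047-130046=407001
21. interest=⌊407001·22/10000⌋=895; principal=131227-895=130332; balance=407001-130332=276669
22. interest=⌊276669·22/10000⌋=608; principal=131227-608=130619; balance=276669-130619=146050
23. interest=⌊146050·22/10000⌋=321; principal=131227-321=130906; balance=146050-130906=15144
24. interest=⌊15144·22/10000⌋=33; principal=min(131227-33,15144)=15144; balance=15144-15144=0

1 6499 124728 2829661
2 6225 125002 2704659
3 5950 125277 2579382
4 5674 125553 2453829
5 5398 125829 2328000
6 5121 126106 2201894
7 4844 126383 2075511
8 4566 126661 1948850
9 4287 126940 1821910
10 4008 127219 1694691
11 3728 127499 1567192
12 3447 127780 1439412
13 3166 128061 1311351
14 2884 128343 1183008
15 2602 128625 1054383
16 2319 128908 925475
17 2036 129191 796284
18 1751 129476 666808
19 1466 129761 537047
20 1181 130046 407001
21 895 130332 276669
22 608 130619 146050
23 321 130906 15144
24 33 15144 0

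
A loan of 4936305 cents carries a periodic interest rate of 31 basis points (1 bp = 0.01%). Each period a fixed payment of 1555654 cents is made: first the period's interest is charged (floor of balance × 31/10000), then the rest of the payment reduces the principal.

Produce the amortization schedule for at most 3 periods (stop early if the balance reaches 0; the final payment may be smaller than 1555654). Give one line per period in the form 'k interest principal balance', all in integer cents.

1 15302 1540352 3395953
2 10527 1545127 1850826
3 5737 1549917 300909

1. interest=⌊4936305·31/10000⌋=15302; principal=1555654-15302=1540352; balance=4936305-1540352=3395953
2. interest=⌊3395953·31/10000⌋=10527; principal=1555654-10527=1545127; balance=3395953-1545127=1850826
3. interest=⌊1850826·31/10000⌋=5737; principal=1555654-5737=1549917; balance=1850826-1549917=300909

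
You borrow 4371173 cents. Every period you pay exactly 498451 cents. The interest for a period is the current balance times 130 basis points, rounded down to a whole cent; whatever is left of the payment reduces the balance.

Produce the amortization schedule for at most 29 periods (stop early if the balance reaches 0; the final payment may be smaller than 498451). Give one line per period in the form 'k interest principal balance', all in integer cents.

1. interest=⌊4371173·130/10000⌋=56825; principal=498451-56825=441626; balance=4371173-441626=3929547
2. interest=⌊3929547·130/10000⌋=51084; principal=498451-51084=447367; balance=3929547-447367=3482180
3. interest=⌊3482180·130/10000⌋=45268; principal=498451-45268=453183; balance=3482180-453183=3028997
4. interest=⌊3028997·130/10000⌋=39376; principal=498451-39376=459075; balance=3028997-459075=2569922
5. interest=⌊2569922·130/10000⌋=33408; principal=498451-33408=465043; balance=2569922-465043=2104879
6. interest=⌊2104879·130/10000⌋=27363; principal=498451-27363=471088; balance=2104879-471088=1633791
7. interest=⌊1633791·130/10000⌋=21239; principal=498451-21239=477212; balance=1633791-477212=1156579
8. interest=⌊1156579·130/10000⌋=15035; principal=498451-15035=483416; balance=1156579-483416=673163
9. interest=⌊673163·130/10000⌋=8751; principal=498451-8751=489700; balance=673163-489700=183463
10. interest=⌊183463·130/10000⌋=2385; principal=min(498451-2385,183463)=183463; balance=183463-183463=0

1 56825 441626 3929547
2 51084 447367 3482180
3 45268 453183 3028997
4 39376 459075 2569922
5 33408 465043 2104879
6 27363 471088 1633791
7 21239 477212 1156579
8 15035 483416 673163
9 8751 489700 183463
10 2385 183463 0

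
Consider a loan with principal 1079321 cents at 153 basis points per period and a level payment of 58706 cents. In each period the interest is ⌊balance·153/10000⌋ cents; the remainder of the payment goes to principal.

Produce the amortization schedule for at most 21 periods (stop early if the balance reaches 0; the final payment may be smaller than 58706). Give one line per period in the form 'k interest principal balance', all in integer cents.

1 16513 42193 1037128
2 15868 42838 994290
3 15212 43494 950796
4 14547 44159 906637
5 13871 44835 861802
6 13185 45521 816281
7 12489 46217 770064
8 11781 46925 723139
9 11064 47642 675497
10 10335 48371 627126
11 9595 49111 578015
12 8843 49863 528152
13 8080 50626 477526
14 7306 51400 426126
15 6519 52187 373939
16 5721 52985 320954
17 4910 53796 267158
18 4087 54619 212539
19 3251 55455 157084
20 2403 56303 100781
21 1541 57165 43616

1. interest=⌊1079321·153/10000⌋=16513; principal=58706-16513=42193; balance=1079321-42193=1037128
2. interest=⌊1037128·153/10000⌋=15868; principal=58706-15868=42838; balance=1037128-42838=994290
3. interest=⌊994290·153/10000⌋=15212; principal=58706-15212=43494; balance=994290-43494=950796
4. interest=⌊950796·153/10000⌋=14547; principal=58706-14547=44159; balance=950796-44159=906637
5. interest=⌊906637·153/10000⌋=13871; principal=58706-13871=44835; balance=906637-44835=861802
6. interest=⌊861802·153/10000⌋=13185; principal=58706-13185=45521; balance=861802-45521=816281
7. interest=⌊816281·153/10000⌋=12489; principal=58706-12489=46217; balance=816281-46217=770064
8. interest=⌊770064·153/10000⌋=11781; principal=58706-11781=46925; balance=770064-46925=723139
9. interest=⌊723139·153/10000⌋=11064; principal=58706-11064=47642; balance=723139-47642=675497
10. interest=⌊675497·153/10000⌋=10335; principal=58706-10335=48371; balance=675497-48371=627126
11. interest=⌊627126·153/10000⌋=9595; principal=58706-9595=49111; balance=627126-49111=578015
12. interest=⌊578015·153/10000⌋=8843; principal=58706-8843=49863; balance=578015-49863=528152
13. interest=⌊528152·153/10000⌋=8080; principal=58706-8080=50626; balance=528152-50626=477526
14. interest=⌊477526·153/10000⌋=7306; principal=58706-7306=51400; balance=477526-51400=426126
15. interest=⌊426126·153/10000⌋=6519; principal=58706-6519=52187; balance=426126-52187=373939
16. interest=⌊373939·153/10000⌋=5721; principal=58706-5721=52985; balance=373939-52985=320954
17. interest=⌊320954·153/10000⌋=4910; principal=58706-4910=53796; balance=320954-53796=267158
18. interest=⌊267158·153/10000⌋=4087; principal=58706-4087=54619; balance=267158-54619=212539
19. interest=⌊212539·153/10000⌋=3251; principal=58706-3251=55455; balance=212539-55455=157084
20. interest=⌊157084·153/10000⌋=2403; principal=58706-2403=56303; balance=157084-56303=100781
21. interest=⌊100781·153/10000⌋=1541; principal=58706-1541=57165; balance=100781-57165=43616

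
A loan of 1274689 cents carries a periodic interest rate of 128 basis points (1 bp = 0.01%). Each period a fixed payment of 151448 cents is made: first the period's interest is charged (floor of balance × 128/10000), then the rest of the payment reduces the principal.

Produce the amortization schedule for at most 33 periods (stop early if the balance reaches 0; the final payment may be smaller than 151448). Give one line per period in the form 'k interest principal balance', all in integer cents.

1. interest=⌊1274689·128/10000⌋=16316; principal=151448-16316=135132; balance=1274689-135132=1139557
2. interest=⌊1139557·128/10000⌋=14586; principal=151448-14586=136862; balance=1139557-136862=1002695
3. interest=⌊1002695·128/10000⌋=12834; principal=151448-12834=138614; balance=1002695-138614=864081
4. interest=⌊864081·128/10000⌋=11060; principal=151448-11060=140388; balance=864081-140388=723693
5. interest=⌊723693·128/10000⌋=9263; principal=151448-9263=142185; balance=723693-142185=581508
6. interest=⌊581508·128/10000⌋=7443; principal=151448-7443=144005; balance=581508-144005=437503
7. interest=⌊437503·128/10000⌋=5600; principal=151448-5600=145848; balance=437503-145848=291655
8. interest=⌊291655·128/10000⌋=3733; principal=151448-3733=147715; balance=291655-147715=143940
9. interest=⌊143940·128/10000⌋=1842; principal=min(151448-1842,143940)=143940; balance=143940-143940=0

1 16316 135132 1139557
2 14586 136862 1002695
3 12834 138614 864081
4 11060 140388 723693
5 9263 142185 581508
6 7443 144005 437503
7 5600 145848 291655
8 3733 147715 143940
9 1842 143940 0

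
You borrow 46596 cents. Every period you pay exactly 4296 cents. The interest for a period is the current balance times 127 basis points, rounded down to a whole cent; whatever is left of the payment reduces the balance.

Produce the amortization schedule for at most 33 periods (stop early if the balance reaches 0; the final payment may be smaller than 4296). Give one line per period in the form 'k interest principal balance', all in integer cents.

1. interest=⌊46596·127/10000⌋=591; principal=4296-591=3705; balance=46596-3705=42891
2. interest=⌊42891·127/10000⌋=544; principal=4296-544=3752; balance=42891-3752=39139
3. interest=⌊39139·127/10000⌋=497; principal=4296-497=3799; balance=39139-3799=35340
4. interest=⌊35340·127/10000⌋=448; principal=4296-448=3848; balance=35340-3848=31492
5. interest=⌊31492·127/10000⌋=399; principal=4296-399=3897; balance=31492-3897=27595
6. interest=⌊27595·127/10000⌋=350; principal=4296-350=3946; balance=27595-3946=23649
7. interest=⌊23649·127/10000⌋=300; principal=4296-300=3996; balance=23649-3996=19653
8. interest=⌊19653·127/10000⌋=249; principal=4296-249=4047; balance=19653-4047=15606
9. interest=⌊15606·127/10000⌋=198; principal=4296-198=4098; balance=15606-4098=11508
10. interest=⌊11508·127/10000⌋=146; principal=4296-146=4150; balance=11508-4150=7358
11. interest=⌊7358·127/10000⌋=93; principal=4296-93=4203; balance=7358-4203=3155
12. interest=⌊3155·127/10000⌋=40; principal=min(4296-40,3155)=3155; balance=3155-3155=0

1 591 3705 42891
2 544 3752 39139
3 497 3799 35340
4 448 3848 31492
5 399 3897 27595
6 350 3946 23649
7 300 3996 19653
8 249 4047 15606
9 198 4098 11508
10 146 4150 7358
11 93 4203 3155
12 40 3155 0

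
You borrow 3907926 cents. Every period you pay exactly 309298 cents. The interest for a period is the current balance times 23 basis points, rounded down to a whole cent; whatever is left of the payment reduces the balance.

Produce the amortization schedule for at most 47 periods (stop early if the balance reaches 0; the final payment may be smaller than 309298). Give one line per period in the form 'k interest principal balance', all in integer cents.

1. interest=⌊3907926·23/10000⌋=8988; principal=309298-8988=300310; balance=3907926-300310=3607616
2. interest=⌊3607616·23/10000⌋=8297; principal=309298-8297=301001; balance=3607616-301001=3306615
3. interest=⌊3306615·23/10000⌋=7605; principal=309298-7605=301693; balance=3306615-301693=3004922
4. interest=⌊3004922·23/10000⌋=6911; principal=309298-6911=302387; balance=3004922-302387=2702535
5. interest=⌊2702535·23/10000⌋=6215; principal=309298-6215=303083; balance=2702535-303083=2399452
6. interest=⌊2399452·23/10000⌋=5518; principal=309298-5518=303780; balance=2399452-303780=2095672
7. interest=⌊2095672·23/10000⌋=4820; principal=309298-4820=304478; balance=2095672-304478=1791194
8. interest=⌊1791194·23/10000⌋=4119; principal=309298-4119=305179; balance=1791194-305179=1486015
9. interest=⌊1486015·23/10000⌋=3417; principal=309298-3417=305881; balance=1486015-305881=1180134
10. interest=⌊1180134·23/10000⌋=2714; principal=309298-2714=306584; balance=1180134-306584=873550
11. interest=⌊873550·23/10000⌋=2009; principal=309298-2009=307289; balance=873550-307289=566261
12. interest=⌊566261·23/10000⌋=1302; principal=309298-1302=307996; balance=566261-307996=258265
13. interest=⌊258265·23/10000⌋=594; principal=min(309298-594,258265)=258265; balance=258265-258265=0

1 8988 300310 3607616
2 8297 301001 3306615
3 7605 301693 3004922
4 6911 302387 2702535
5 6215 303083 2399452
6 5518 303780 2095672
7 4820 304478 1791194
8 4119 305179 1486015
9 3417 305881 1180134
10 2714 306584 873550
11 2009 307289 566261
12 1302 307996 258265
13 594 258265 0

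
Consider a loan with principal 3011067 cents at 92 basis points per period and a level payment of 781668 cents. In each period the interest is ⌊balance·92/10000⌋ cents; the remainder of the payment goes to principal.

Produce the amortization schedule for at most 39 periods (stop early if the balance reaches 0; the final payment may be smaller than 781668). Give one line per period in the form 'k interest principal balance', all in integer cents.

1. interest=⌊3011067·92/10000⌋=27701; principal=781668-27701=753967; balance=3011067-753967=2257100
2. interest=⌊2257100·92/10000⌋=20765; principal=781668-20765=760903; balance=2257100-760903=1496197
3. interest=⌊1496197·92/10000⌋=13765; principal=781668-13765=767903; balance=1496197-767903=728294
4. interest=⌊728294·92/10000⌋=6700; principal=min(781668-6700,728294)=728294; balance=728294-728294=0

1 27701 753967 2257100
2 20765 760903 1496197
3 13765 767903 728294
4 6700 728294 0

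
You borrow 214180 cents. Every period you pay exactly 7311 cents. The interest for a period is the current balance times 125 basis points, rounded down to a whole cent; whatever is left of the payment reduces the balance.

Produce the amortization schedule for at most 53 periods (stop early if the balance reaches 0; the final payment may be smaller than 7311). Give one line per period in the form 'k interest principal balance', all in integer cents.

1 2677 4634 209546
2 2619 4692 204854
3 2560 4751 200103
4 2501 4810 195293
5 2441 4870 190423
6 2380 4931 185492
7 2318 4993 180499
8 2256 5055 175444
9 2193 5118 170326
10 2129 5182 165144
11 2064 5247 159897
12 1998 5313 154584
13 1932 5379 149205
14 1865 5446 143759
15 1796 5515 138244
16 1728 5583 132661
17 1658 5653 127008
18 1587 5724 121284
19 1516 5795 115489
20 1443 5868 109621
21 1370 5941 103680
22 1296 6015 97665
23 1220 6091 91574
24 1144 6167 85407
25 1067 6244 79163
26 989 6322 72841
27 910 6401 66440
28 830 6481 59959
29 749 6562 53397
30 667 6644 46753
31 584 6727 40026
32 500 6811 33215
33 415 6896 26319
34 328 6983 19336
35 241 7070 12266
36 153 7158 5108
37 63 5108 0

1. interest=⌊214180·125/10000⌋=2677; principal=7311-2677=4634; balance=214180-4634=209546
2. interest=⌊209546·125/10000⌋=2619; principal=7311-2619=4692; balance=209546-4692=204854
3. interest=⌊204854·125/10000⌋=2560; principal=7311-2560=4751; balance=204854-4751=200103
4. interest=⌊200103·125/10000⌋=2501; principal=7311-2501=4810; balance=200103-4810=195293
5. interest=⌊195293·125/10000⌋=2441; principal=7311-2441=4870; balance=195293-4870=190423
6. interest=⌊190423·125/10000⌋=2380; principal=7311-2380=4931; balance=190423-4931=185492
7. interest=⌊185492·125/10000⌋=2318; principal=7311-2318=4993; balance=185492-4993=180499
8. interest=⌊180499·125/10000⌋=2256; principal=7311-2256=5055; balance=180499-5055=175444
9. interest=⌊175444·125/10000⌋=2193; principal=7311-2193=5118; balance=175444-5118=170326
10. interest=⌊170326·125/10000⌋=2129; principal=7311-2129=5182; balance=170326-5182=165144
11. interest=⌊165144·125/10000⌋=2064; principal=7311-2064=5247; balance=165144-5247=159897
12. interest=⌊159897·125/10000⌋=1998; principal=7311-1998=5313; balance=159897-5313=154584
13. interest=⌊154584·125/10000⌋=1932; principal=7311-1932=5379; balance=154584-5379=149205
14. interest=⌊149205·125/10000⌋=1865; principal=7311-1865=5446; balance=149205-5446=143759
15. interest=⌊143759·125/10000⌋=1796; principal=7311-1796=5515; balance=143759-5515=138244
16. interest=⌊138244·125/10000⌋=1728; principal=7311-1728=5583; balance=138244-5583=132661
17. interest=⌊132661·125/10000⌋=1658; principal=7311-1658=5653; balance=132661-5653=127008
18. interest=⌊127008·125/10000⌋=1587; principal=7311-1587=5724; balance=127008-5724=121284
19. interest=⌊121284·125/10000⌋=1516; principal=7311-1516=5795; balance=121284-5795=115489
20. interest=⌊115489·125/10000⌋=1443; principal=7311-1443=5868; balance=115489-5868=109621
21. interest=⌊109621·125/10000⌋=1370; principal=7311-1370=5941; balance=109621-5941=103680
22. interest=⌊103680·125/10000⌋=1296; principal=7311-1296=6015; balance=103680-6015=97665
23. interest=⌊97665·125/10000⌋=1220; principal=7311-1220=6091; balance=97665-6091=91574
24. interest=⌊91574·125/10000⌋=1144; principal=7311-1144=6167; balance=91574-6167=85407
25. interest=⌊85407·125/10000⌋=1067; principal=7311-1067=6244; balance=85407-6244=79163
26. interest=⌊79163·125/10000⌋=989; principal=7311-989=6322; balance=79163-6322=72841
27. interest=⌊72841·125/10000⌋=910; principal=7311-910=6401; balance=72841-6401=66440
28. interest=⌊66440·125/10000⌋=830; principal=7311-830=6481; balance=66440-6481=59959
29. interest=⌊59959·125/10000⌋=749; principal=7311-749=6562; balance=59959-6562=53397
30. interest=⌊53397·125/10000⌋=667; principal=7311-667=6644; balance=53397-6644=46753
31. interest=⌊46753·125/10000⌋=584; principal=7311-584=6727; balance=46753-6727=40026
32. interest=⌊40026·125/10000⌋=500; principal=7311-500=6811; balance=40026-6811=33215
33. interest=⌊33215·125/10000⌋=415; principal=7311-415=6896; balance=33215-6896=26319
34. interest=⌊26319·125/10000⌋=328; principal=7311-328=6983; balance=26319-6983=19336
35. interest=⌊19336·125/10000⌋=241; principal=7311-241=7070; balance=19336-7070=12266
36. interest=⌊12266·125/10000⌋=153; principal=7311-153=7158; balance=12266-7158=5108
37. interest=⌊5108·125/10000⌋=63; principal=min(7311-63,5108)=5108; balance=5108-5108=0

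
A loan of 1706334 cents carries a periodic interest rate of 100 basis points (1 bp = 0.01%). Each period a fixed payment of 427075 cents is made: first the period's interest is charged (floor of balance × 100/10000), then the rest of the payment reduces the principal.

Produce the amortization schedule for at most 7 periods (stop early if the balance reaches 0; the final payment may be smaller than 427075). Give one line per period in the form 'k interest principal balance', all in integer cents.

1 17063 410012 1296322
2 12963 414112 882210
3 8822 418253 463957
4 4639 422436 41521
5 415 41521 0

1. interest=⌊1706334·100/10000⌋=17063; principal=427075-17063=410012; balance=1706334-410012=1296322
2. interest=⌊1296322·100/10000⌋=12963; principal=427075-12963=414112; balance=1296322-414112=882210
3. interest=⌊882210·100/10000⌋=8822; principal=427075-8822=418253; balance=882210-418253=463957
4. interest=⌊463957·100/10000⌋=4639; principal=427075-4639=422436; balance=463957-422436=41521
5. interest=⌊41521·100/10000⌋=415; principal=min(427075-415,41521)=41521; balance=41521-41521=0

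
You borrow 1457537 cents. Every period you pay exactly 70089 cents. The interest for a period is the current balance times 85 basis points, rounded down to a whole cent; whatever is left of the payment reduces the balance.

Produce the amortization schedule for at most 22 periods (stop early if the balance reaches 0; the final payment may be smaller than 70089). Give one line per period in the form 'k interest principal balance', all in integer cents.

1. interest=⌊1457537·85/10000⌋=12389; principal=70089-12389=57700; balance=1457537-57700=1399837
2. interest=⌊1399837·85/10000⌋=11898; principal=70089-11898=58191; balance=1399837-58191=1341646
3. interest=⌊1341646·85/10000⌋=11403; principal=70089-11403=58686; balance=1341646-58686=1282960
4. interest=⌊1282960·85/10000⌋=10905; principal=70089-10905=59184; balance=1282960-59184=1223776
5. interest=⌊1223776·85/10000⌋=10402; principal=70089-10402=59687; balance=1223776-59687=1164089
6. interest=⌊1164089·85/10000⌋=9894; principal=70089-9894=60195; balance=1164089-60195=1103894
7. interest=⌊1103894·85/10000⌋=9383; principal=70089-9383=60706; balance=1103894-60706=1043188
8. interest=⌊1043188·85/10000⌋=8867; principal=70089-8867=61222; balance=1043188-61222=981966
9. interest=⌊981966·85/10000⌋=8346; principal=70089-8346=61743; balance=981966-61743=920223
10. interest=⌊920223·85/10000⌋=7821; principal=70089-7821=62268; balance=920223-62268=857955
11. interest=⌊857955·85/10000⌋=7292; principal=70089-7292=62797; balance=857955-62797=795158
12. interest=⌊795158·85/10000⌋=6758; principal=70089-6758=63331; balance=795158-63331=731827
13. interest=⌊731827·85/10000⌋=6220; principal=70089-6220=63869; balance=731827-63869=667958
14. interest=⌊667958·85/10000⌋=5677; principal=70089-5677=64412; balance=667958-64412=603546
15. interest=⌊603546·85/10000⌋=5130; principal=70089-5130=64959; balance=603546-64959=538587
16. interest=⌊538587·85/10000⌋=4577; principal=70089-4577=65512; balance=538587-65512=473075
17. interest=⌊473075·85/10000⌋=4021; principal=70089-4021=66068; balance=473075-66068=407007
18. interest=⌊407007·85/10000⌋=3459; principal=70089-3459=66630; balance=407007-66630=340377
19. interest=⌊340377·85/10000⌋=2893; principal=70089-2893=67196; balance=340377-67196=273181
20. interest=⌊273181·85/10000⌋=2322; principal=70089-2322=67767; balance=273181-67767=205414
21. interest=⌊205414·85/10000⌋=1746; principal=70089-1746=68343; balance=205414-68343=137071
22. interest=⌊137071·85/10000⌋=1165; principal=70089-1165=68924; balance=137071-68924=68147

1 12389 57700 1399837
2 11898 58191 1341646
3 11403 58686 1282960
4 10905 59184 1223776
5 10402 59687 1164089
6 9894 60195 1103894
7 9383 60706 1043188
8 8867 61222 981966
9 8346 61743 920223
10 7821 62268 857955
11 7292 62797 795158
12 6758 63331 731827
13 6220 63869 667958
14 5677 64412 603546
15 5130 64959 538587
16 4577 65512 473075
17 4021 66068 407007
18 3459 66630 340377
19 2893 67196 273181
20 2322 67767 205414
21 1746 68343 137071
22 1165 68924 68147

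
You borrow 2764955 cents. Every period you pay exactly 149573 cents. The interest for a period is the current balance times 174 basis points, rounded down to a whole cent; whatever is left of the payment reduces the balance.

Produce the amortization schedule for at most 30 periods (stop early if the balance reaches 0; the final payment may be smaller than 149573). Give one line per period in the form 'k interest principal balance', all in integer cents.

1 48110 101463 2663492
2 46344 103229 2560263
3 44548 105025 2455238
4 42721 106852 2348386
5 40861 108712 2239674
6 38970 110603 2129071
7 37045 112528 2016543
8 35087 114486 1902057
9 33095 116478 1785579
10 31069 118504 1667075
11 29007 120566 1546509
12 26909 122664 1423845
13 24774 124799 1299046
14 22603 126970 1172076
15 20394 129179 1042897
16 18146 131427 911470
17 15859 133714 777756
18 13532 136041 641715
19 11165 138408 503307
20 8757 140816 362491
21 6307 143266 219225
22 3814 145759 73466
23 1278 73466 0

1. interest=⌊2764955·174/10000⌋=48110; principal=149573-48110=101463; balance=2764955-101463=2663492
2. interest=⌊2663492·174/10000⌋=46344; principal=149573-46344=103229; balance=2663492-103229=2560263
3. interest=⌊2560263·174/10000⌋=44548; principal=149573-44548=105025; balance=2560263-105025=2455238
4. interest=⌊2455238·174/10000⌋=42721; principal=149573-42721=106852; balance=2455238-106852=2348386
5. interest=⌊2348386·174/10000⌋=40861; principal=149573-40861=108712; balance=2348386-108712=2239674
6. interest=⌊2239674·174/10000⌋=38970; principal=149573-38970=110603; balance=2239674-110603=2129071
7. interest=⌊2129071·174/10000⌋=37045; principal=149573-37045=112528; balance=2129071-112528=2016543
8. interest=⌊2016543·174/10000⌋=35087; principal=149573-35087=114486; balance=2016543-114486=1902057
9. interest=⌊1902057·174/10000⌋=33095; principal=149573-33095=116478; balance=1902057-116478=1785579
10. interest=⌊1785579·174/10000⌋=31069; principal=149573-31069=118504; balance=1785579-118504=1667075
11. interest=⌊1667075·174/10000⌋=29007; principal=149573-29007=120566; balance=1667075-120566=1546509
12. interest=⌊1546509·174/10000⌋=26909; principal=149573-26909=122664; balance=1546509-122664=1423845
13. interest=⌊1423845·174/10000⌋=24774; principal=149573-24774=124799; balance=1423845-124799=1299046
14. interest=⌊1299046·174/10000⌋=22603; principal=149573-22603=126970; balance=1299046-126970=1172076
15. interest=⌊1172076·174/10000⌋=20394; principal=149573-20394=129179; balance=1172076-129179=1042897
16. interest=⌊1042897·174/10000⌋=18146; principal=149573-18146=131427; balance=1042897-131427=911470
17. interest=⌊911470·174/10000⌋=15859; principal=149573-15859=133714; balance=911470-133714=777756
18. interest=⌊777756·174/10000⌋=13532; principal=149573-13532=136041; balance=777756-136041=641715
19. interest=⌊641715·174/10000⌋=11165; principal=149573-11165=138408; balance=641715-138408=503307
20. interest=⌊503307·174/10000⌋=8757; principal=149573-8757=140816; balance=503307-140816=362491
21. interest=⌊362491·174/10000⌋=6307; principal=149573-6307=143266; balance=362491-143266=219225
22. interest=⌊219225·174/10000⌋=3814; principal=149573-3814=145759; balance=219225-145759=73466
23. interest=⌊73466·174/10000⌋=1278; principal=min(149573-1278,73466)=73466; balance=73466-73466=0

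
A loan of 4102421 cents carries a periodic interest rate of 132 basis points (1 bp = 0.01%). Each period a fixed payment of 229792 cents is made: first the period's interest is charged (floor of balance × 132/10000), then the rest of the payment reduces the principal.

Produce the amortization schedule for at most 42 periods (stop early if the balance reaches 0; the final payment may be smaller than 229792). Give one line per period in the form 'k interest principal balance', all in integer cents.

1 54151 175641 3926780
2 51833 177959 3748821
3 49484 180308 3568513
4 47104 182688 3385825
5 44692 185100 3200725
6 42249 187543 3013182
7 39774 190018 2823164
8 37265 192527 2630637
9 34724 195068 2435569
10 32149 197643 2237926
11 29540 200252 2037674
12 26897 202895 1834779
13 24219 205573 1629206
14 21505 208287 1420919
15 18756 211036 1209883
16 15970 213822 996061
17 13148 216644 779417
18 10288 219504 559913
19 7390 222402 337511
20 4455 225337 112174
21 1480 112174 0

1. interest=⌊4102421·132/10000⌋=54151; principal=229792-54151=175641; balance=4102421-175641=3926780
2. interest=⌊3926780·132/10000⌋=51833; principal=229792-51833=177959; balance=3926780-177959=3748821
3. interest=⌊3748821·132/10000⌋=49484; principal=229792-49484=180308; balance=3748821-180308=3568513
4. interest=⌊3568513·132/10000⌋=47104; principal=229792-47104=182688; balance=3568513-182688=3385825
5. interest=⌊3385825·132/10000⌋=44692; principal=229792-44692=185100; balance=3385825-185100=3200725
6. interest=⌊3200725·132/10000⌋=42249; principal=229792-42249=187543; balance=3200725-187543=3013182
7. interest=⌊3013182·132/10000⌋=39774; principal=229792-39774=190018; balance=3013182-190018=2823164
8. interest=⌊2823164·132/10000⌋=37265; principal=229792-37265=192527; balance=2823164-192527=2630637
9. interest=⌊2630637·132/10000⌋=34724; principal=229792-34724=195068; balance=2630637-195068=2435569
10. interest=⌊2435569·132/10000⌋=32149; principal=229792-32149=197643; balance=2435569-197643=2237926
11. interest=⌊2237926·132/10000⌋=29540; principal=229792-29540=200252; balance=2237926-200252=2037674
12. interest=⌊2037674·132/10000⌋=26897; principal=229792-26897=202895; balance=2037674-202895=1834779
13. interest=⌊1834779·132/10000⌋=24219; principal=229792-24219=205573; balance=1834779-205573=1629206
14. interest=⌊1629206·132/10000⌋=21505; principal=229792-21505=208287; balance=1629206-208287=1420919
15. interest=⌊1420919·132/10000⌋=18756; principal=229792-18756=211036; balance=1420919-211036=1209883
16. interest=⌊1209883·132/10000⌋=15970; principal=229792-15970=213822; balance=1209883-213822=996061
17. interest=⌊996061·132/10000⌋=13148; principal=229792-13148=216644; balance=996061-216644=779417
18. interest=⌊779417·132/10000⌋=10288; principal=229792-10288=219504; balance=779417-219504=559913
19. interest=⌊559913·132/10000⌋=7390; principal=229792-7390=222402; balance=559913-222402=337511
20. interest=⌊337511·132/10000⌋=4455; principal=229792-4455=225337; balance=337511-225337=112174
21. interest=⌊112174·132/10000⌋=1480; principal=min(229792-1480,112174)=112174; balance=112174-112174=0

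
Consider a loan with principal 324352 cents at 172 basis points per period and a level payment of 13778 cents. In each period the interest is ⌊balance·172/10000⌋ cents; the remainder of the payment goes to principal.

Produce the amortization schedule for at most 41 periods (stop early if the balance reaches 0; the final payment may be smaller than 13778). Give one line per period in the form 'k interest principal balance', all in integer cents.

1 5578 8200 316152
2 5437 8341 307811
3 5294 8484 299327
4 5148 8630 290697
5 4999 8779 281918
6 4848 8930 272988
7 4695 9083 263905
8 4539 9239 254666
9 4380 9398 245268
10 4218 9560 235708
11 4054 9724 225984
12 3886 9892 216092
13 3716 10062 206030
14 3543 10235 195795
15 3367 10411 185384
16 3188 10590 174794
17 3006 10772 164022
18 2821 10957 153065
19 2632 11146 141919
20 2441 11337 130582
21 2246 11532 119050
22 2047 11731 107319
23 1845 11933 95386
24 1640 12138 83248
25 1431 12347 70901
26 1219 12559 58342
27 1003 12775 45567
28 783 12995 32572
29 560 13218 19354
30 332 13446 5908
31 101 5908 0

1. interest=⌊324352·172/10000⌋=5578; principal=13778-5578=8200; balance=324352-8200=316152
2. interest=⌊316152·172/10000⌋=5437; principal=13778-5437=8341; balance=316152-8341=307811
3. interest=⌊307811·172/10000⌋=5294; principal=13778-5294=8484; balance=307811-8484=299327
4. interest=⌊299327·172/10000⌋=5148; principal=13778-5148=8630; balance=299327-8630=290697
5. interest=⌊290697·172/10000⌋=4999; principal=13778-4999=8779; balance=290697-8779=281918
6. interest=⌊281918·172/10000⌋=4848; principal=13778-4848=8930; balance=281918-8930=272988
7. interest=⌊272988·172/10000⌋=4695; principal=13778-4695=9083; balance=272988-9083=263905
8. interest=⌊263905·172/10000⌋=4539; principal=13778-4539=9239; balance=263905-9239=254666
9. interest=⌊254666·172/10000⌋=4380; principal=13778-4380=9398; balance=254666-9398=245268
10. interest=⌊245268·172/10000⌋=4218; principal=13778-4218=9560; balance=245268-9560=235708
11. interest=⌊235708·172/10000⌋=4054; principal=13778-4054=9724; balance=235708-9724=225984
12. interest=⌊225984·172/10000⌋=3886; principal=13778-3886=9892; balance=225984-9892=216092
13. interest=⌊216092·172/10000⌋=3716; principal=13778-3716=10062; balance=216092-10062=206030
14. interest=⌊206030·172/10000⌋=3543; principal=13778-3543=10235; balance=206030-10235=195795
15. interest=⌊195795·172/10000⌋=3367; principal=13778-3367=10411; balance=195795-10411=185384
16. interest=⌊185384·172/10000⌋=3188; principal=13778-3188=10590; balance=185384-10590=174794
17. interest=⌊174794·172/10000⌋=3006; principal=13778-3006=10772; balance=174794-10772=164022
18. interest=⌊164022·172/10000⌋=2821; principal=13778-2821=10957; balance=164022-10957=153065
19. interest=⌊153065·172/10000⌋=2632; principal=13778-2632=11146; balance=153065-11146=141919
20. interest=⌊141919·172/10000⌋=2441; principal=13778-2441=11337; balance=141919-11337=130582
21. interest=⌊130582·172/10000⌋=2246; principal=13778-2246=11532; balance=130582-11532=119050
22. interest=⌊119050·172/10000⌋=2047; principal=13778-2047=11731; balance=119050-11731=107319
23. interest=⌊107319·172/10000⌋=1845; principal=13778-1845=11933; balance=107319-11933=95386
24. interest=⌊95386·172/10000⌋=1640; principal=13778-1640=12138; balance=95386-12138=83248
25. interest=⌊83248·172/10000⌋=1431; principal=13778-1431=12347; balance=83248-12347=70901
26. interest=⌊70901·172/10000⌋=1219; principal=13778-1219=12559; balance=70901-12559=58342
27. interest=⌊58342·172/10000⌋=1003; principal=13778-1003=12775; balance=58342-12775=45567
28. interest=⌊45567·172/10000⌋=783; principal=13778-783=12995; balance=45567-12995=32572
29. interest=⌊32572·172/10000⌋=560; principal=13778-560=13218; balance=32572-13218=19354
30. interest=⌊19354·172/10000⌋=332; principal=13778-332=13446; balance=19354-13446=5908
31. interest=⌊5908·172/10000⌋=101; principal=min(13778-101,5908)=5908; balance=5908-5908=0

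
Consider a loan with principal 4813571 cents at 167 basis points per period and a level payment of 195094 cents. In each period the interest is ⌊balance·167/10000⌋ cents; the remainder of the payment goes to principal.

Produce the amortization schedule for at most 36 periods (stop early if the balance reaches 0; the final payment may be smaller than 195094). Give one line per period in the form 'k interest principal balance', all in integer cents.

1. interest=⌊4813571·167/10000⌋=80386; principal=195094-80386=114708; balance=4813571-114708=4698863
2. interest=⌊4698863·167/10000⌋=78471; principal=195094-78471=116623; balance=4698863-116623=4582240
3. interest=⌊4582240·167/10000⌋=76523; principal=195094-76523=118571; balance=4582240-118571=4463669
4. interest=⌊4463669·167/10000⌋=74543; principal=195094-74543=120551; balance=4463669-120551=4343118
5. interest=⌊4343118·167/10000⌋=72530; principal=195094-72530=122564; balance=4343118-122564=4220554
6. interest=⌊4220554·167/10000⌋=70483; principal=195094-70483=124611; balance=4220554-124611=4095943
7. interest=⌊4095943·167/10000⌋=68402; principal=195094-68402=126692; balance=4095943-126692=3969251
8. interest=⌊3969251·167/10000⌋=66286; principal=195094-66286=128808; balance=3969251-128808=3840443
9. interest=⌊3840443·167/10000⌋=64135; principal=195094-64135=130959; balance=3840443-130959=3709484
10. interest=⌊3709484·167/10000⌋=61948; principal=195094-61948=133146; balance=3709484-133146=3576338
11. interest=⌊3576338·167/10000⌋=59724; principal=195094-59724=135370; balance=3576338-135370=3440968
12. interest=⌊3440968·167/10000⌋=57464; principal=195094-57464=137630; balance=3440968-137630=3303338
13. interest=⌊3303338·167/10000⌋=55165; principal=195094-55165=139929; balance=3303338-139929=3163409
14. interest=⌊3163409·167/10000⌋=52828; principal=195094-52828=142266; balance=3163409-142266=3021143
15. interest=⌊3021143·167/10000⌋=50453; principal=195094-50453=144641; balance=3021143-144641=2876502
16. interest=⌊2876502·167/10000⌋=48037; principal=195094-48037=147057; balance=2876502-147057=2729445
17. interest=⌊2729445·167/10000⌋=45581; principal=195094-45581=149513; balance=2729445-149513=2579932
18. interest=⌊2579932·167/10000⌋=43084; principal=195094-43084=152010; balance=2579932-152010=2427922
19. interest=⌊2427922·167/10000⌋=40546; principal=195094-40546=154548; balance=2427922-154548=2273374
20. interest=⌊2273374·167/10000⌋=37965; principal=195094-37965=157129; balance=2273374-157129=2116245
21. interest=⌊2116245·167/10000⌋=35341; principal=195094-35341=159753; balance=2116245-159753=1956492
22. interest=⌊1956492·167/10000⌋=32673; principal=195094-32673=162421; balance=1956492-162421=1794071
23. interest=⌊1794071·167/10000⌋=29960; principal=195094-29960=165134; balance=1794071-165134=1628937
24. interest=⌊1628937·167/10000⌋=27203; principal=195094-27203=167891; balance=1628937-167891=1461046
25. interest=⌊1461046·167/10000⌋=24399; principal=195094-24399=170695; balance=1461046-170695=1290351
26. interest=⌊1290351·167/10000⌋=21548; principal=195094-21548=173546; balance=1290351-173546=1116805
27. interest=⌊1116805·167/10000⌋=18650; principal=195094-18650=176444; balance=1116805-176444=940361
28. interest=⌊940361·167/10000⌋=15704; principal=195094-15704=179390; balance=940361-179390=760971
29. interest=⌊760971·167/10000⌋=12708; principal=195094-12708=182386; balance=760971-182386=578585
30. interest=⌊578585·167/10000⌋=9662; principal=195094-9662=185432; balance=578585-185432=393153
31. interest=⌊393153·167/10000⌋=6565; principal=195094-6565=188529; balance=393153-188529=204624
32. interest=⌊204624·167/10000⌋=3417; principal=195094-3417=191677; balance=204624-191677=12947
33. interest=⌊12947·167/10000⌋=216; principal=min(195094-216,12947)=12947; balance=12947-12947=0

1 80386 114708 4698863
2 78471 116623 4582240
3 76523 118571 4463669
4 74543 120551 4343118
5 72530 122564 4220554
6 70483 124611 4095943
7 68402 126692 3969251
8 66286 128808 3840443
9 64135 130959 3709484
10 61948 133146 3576338
11 59724 135370 3440968
12 57464 137630 3303338
13 55165 139929 3163409
14 52828 142266 3021143
15 50453 144641 2876502
16 48037 147057 2729445
17 45581 149513 2579932
18 43084 152010 2427922
19 40546 154548 2273374
20 37965 157129 2116245
21 35341 159753 1956492
22 32673 162421 1794071
23 29960 165134 1628937
24 27203 167891 1461046
25 24399 170695 1290351
26 21548 173546 1116805
27 18650 176444 940361
28 15704 179390 760971
29 12708 182386 578585
30 9662 185432 393153
31 6565 188529 204624
32 3417 191677 12947
33 216 12947 0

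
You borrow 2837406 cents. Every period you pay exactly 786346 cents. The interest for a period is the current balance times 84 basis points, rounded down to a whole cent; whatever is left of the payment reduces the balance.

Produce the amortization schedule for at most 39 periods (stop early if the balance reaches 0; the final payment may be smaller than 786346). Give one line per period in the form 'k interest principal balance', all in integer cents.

1. interest=⌊2837406·84/10000⌋=23834; principal=786346-23834=762512; balance=2837406-762512=2074894
2. interest=⌊2074894·84/10000⌋=17429; principal=786346-17429=768917; balance=2074894-768917=1305977
3. interest=⌊1305977·84/10000⌋=10970; principal=786346-10970=775376; balance=1305977-775376=530601
4. interest=⌊530601·84/10000⌋=4457; principal=min(786346-4457,530601)=530601; balance=530601-530601=0

1 23834 762512 2074894
2 17429 768917 1305977
3 10970 775376 530601
4 4457 530601 0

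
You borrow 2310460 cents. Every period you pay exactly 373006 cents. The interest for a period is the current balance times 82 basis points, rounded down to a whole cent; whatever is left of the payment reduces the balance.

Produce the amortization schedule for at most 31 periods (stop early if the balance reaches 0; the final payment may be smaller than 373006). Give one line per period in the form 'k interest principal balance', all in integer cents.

1. interest=⌊2310460·82/10000⌋=18945; principal=373006-18945=354061; balance=2310460-354061=1956399
2. interest=⌊1956399·82/10000⌋=16042; principal=373006-16042=356964; balance=1956399-356964=1599435
3. interest=⌊1599435·82/10000⌋=13115; principal=373006-13115=359891; balance=1599435-359891=1239544
4. interest=⌊1239544·82/10000⌋=10164; principal=373006-10164=362842; balance=1239544-362842=876702
5. interest=⌊876702·82/10000⌋=7188; principal=373006-7188=365818; balance=876702-365818=510884
6. interest=⌊510884·82/10000⌋=4189; principal=373006-4189=368817; balance=510884-368817=142067
7. interest=⌊142067·82/10000⌋=1164; principal=min(373006-1164,142067)=142067; balance=142067-142067=0

1 18945 354061 1956399
2 16042 356964 1599435
3 13115 359891 1239544
4 10164 362842 876702
5 7188 365818 510884
6 4189 368817 142067
7 1164 142067 0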